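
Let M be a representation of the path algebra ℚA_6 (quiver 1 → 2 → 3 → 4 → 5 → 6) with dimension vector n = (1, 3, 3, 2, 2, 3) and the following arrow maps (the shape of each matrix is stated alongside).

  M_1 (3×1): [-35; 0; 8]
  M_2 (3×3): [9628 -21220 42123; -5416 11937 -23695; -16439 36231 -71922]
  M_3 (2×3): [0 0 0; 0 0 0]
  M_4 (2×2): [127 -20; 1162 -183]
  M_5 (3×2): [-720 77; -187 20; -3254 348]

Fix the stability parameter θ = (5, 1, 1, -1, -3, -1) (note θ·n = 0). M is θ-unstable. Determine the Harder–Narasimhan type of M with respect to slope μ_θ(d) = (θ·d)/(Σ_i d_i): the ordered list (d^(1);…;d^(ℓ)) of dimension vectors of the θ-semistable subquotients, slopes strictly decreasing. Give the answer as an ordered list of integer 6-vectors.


Barcode: M ≅ I[1,3], I[2,3]^2, I[4,6]^2, I[6,6]. HN layers by μ_θ (4 steps, strictly decreasing):
  μ^(1)=7/3; μ^(2)=1; μ^(3)=-1; μ^(4)=-2

((1, 1, 1, 0, 0, 0); (0, 2, 2, 0, 0, 0); (0, 0, 0, 0, 0, 3); (0, 0, 0, 2, 2, 0))


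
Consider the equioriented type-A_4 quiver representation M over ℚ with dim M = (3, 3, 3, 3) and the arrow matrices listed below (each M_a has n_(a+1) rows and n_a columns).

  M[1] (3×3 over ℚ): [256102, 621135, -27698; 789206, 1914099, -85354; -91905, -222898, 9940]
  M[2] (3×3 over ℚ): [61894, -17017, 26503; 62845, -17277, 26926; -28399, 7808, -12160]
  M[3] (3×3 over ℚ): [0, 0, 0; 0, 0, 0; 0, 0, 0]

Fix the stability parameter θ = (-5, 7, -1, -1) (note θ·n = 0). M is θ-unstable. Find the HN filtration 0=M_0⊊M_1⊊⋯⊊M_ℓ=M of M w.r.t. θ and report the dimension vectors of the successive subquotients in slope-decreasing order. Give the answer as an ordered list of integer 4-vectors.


Interval decomposition of M: I[1,1], I[1,3]^2, I[2,3], I[4,4]^3.
HN type (ℓ=3): μ^(1)=3; μ^(2)=-1; μ^(3)=-5

((0, 3, 3, 0); (0, 0, 0, 3); (3, 0, 0, 0))


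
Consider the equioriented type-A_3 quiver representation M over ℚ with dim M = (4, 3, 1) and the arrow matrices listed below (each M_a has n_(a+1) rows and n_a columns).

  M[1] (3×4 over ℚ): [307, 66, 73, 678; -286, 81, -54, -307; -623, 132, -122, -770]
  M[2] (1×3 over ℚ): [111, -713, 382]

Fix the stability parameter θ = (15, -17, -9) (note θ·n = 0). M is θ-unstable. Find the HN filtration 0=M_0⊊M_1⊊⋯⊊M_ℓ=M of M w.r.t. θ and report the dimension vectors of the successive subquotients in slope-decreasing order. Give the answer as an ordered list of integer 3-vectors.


Barcode: M ≅ I[1,1], I[1,2]^2, I[1,3]. HN layers by μ_θ (3 steps, strictly decreasing):
  μ^(1)=15; μ^(2)=-1; μ^(3)=-11/3

((1, 0, 0); (2, 2, 0); (1, 1, 1))


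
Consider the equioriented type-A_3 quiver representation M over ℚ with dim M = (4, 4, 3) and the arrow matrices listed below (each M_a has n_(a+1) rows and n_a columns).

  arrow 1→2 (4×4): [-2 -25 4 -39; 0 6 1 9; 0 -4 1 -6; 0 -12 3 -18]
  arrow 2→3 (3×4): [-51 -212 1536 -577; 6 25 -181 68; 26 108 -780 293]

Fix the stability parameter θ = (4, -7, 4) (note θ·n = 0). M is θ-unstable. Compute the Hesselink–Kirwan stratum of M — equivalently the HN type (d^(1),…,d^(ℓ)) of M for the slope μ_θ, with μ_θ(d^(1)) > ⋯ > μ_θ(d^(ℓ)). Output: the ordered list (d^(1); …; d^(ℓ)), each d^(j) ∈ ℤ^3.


Via rank(M_{q-1}∘⋯∘M_p): M ≅ I[1,1], I[1,3]^3, I[2,2].
μ_θ-semistable layers: μ^(1)=4; μ^(2)=-3/2; μ^(3)=-7

((1, 0, 3); (3, 3, 0); (0, 1, 0))


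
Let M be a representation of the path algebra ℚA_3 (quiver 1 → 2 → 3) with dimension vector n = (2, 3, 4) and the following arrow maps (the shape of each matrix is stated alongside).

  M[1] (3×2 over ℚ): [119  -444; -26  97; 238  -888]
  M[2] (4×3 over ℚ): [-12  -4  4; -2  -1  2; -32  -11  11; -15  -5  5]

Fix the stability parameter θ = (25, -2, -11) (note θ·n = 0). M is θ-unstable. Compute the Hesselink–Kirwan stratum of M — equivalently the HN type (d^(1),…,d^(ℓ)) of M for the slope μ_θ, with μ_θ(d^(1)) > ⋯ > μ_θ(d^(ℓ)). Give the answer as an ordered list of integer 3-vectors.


Via rank(M_{q-1}∘⋯∘M_p): M ≅ I[1,3]^2, I[2,3], I[3,3].
μ_θ-semistable layers: μ^(1)=4; μ^(2)=-13/2; μ^(3)=-11

((2, 2, 2); (0, 1, 1); (0, 0, 1))


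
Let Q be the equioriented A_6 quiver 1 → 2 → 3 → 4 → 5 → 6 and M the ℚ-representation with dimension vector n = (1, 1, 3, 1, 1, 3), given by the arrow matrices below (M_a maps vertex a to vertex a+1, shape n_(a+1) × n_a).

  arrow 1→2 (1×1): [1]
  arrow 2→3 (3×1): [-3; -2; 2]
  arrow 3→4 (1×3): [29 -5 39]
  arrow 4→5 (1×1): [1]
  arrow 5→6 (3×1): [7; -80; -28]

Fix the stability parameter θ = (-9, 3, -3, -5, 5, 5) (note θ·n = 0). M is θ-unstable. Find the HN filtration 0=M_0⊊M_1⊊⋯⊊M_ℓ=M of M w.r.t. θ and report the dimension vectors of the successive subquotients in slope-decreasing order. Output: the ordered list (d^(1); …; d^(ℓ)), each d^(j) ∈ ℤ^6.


Interval decomposition of M: I[1,6], I[3,3]^2, I[6,6]^2.
HN type (ℓ=4): μ^(1)=5; μ^(2)=-5/3; μ^(3)=-3; μ^(4)=-9

((0, 0, 0, 0, 1, 3); (0, 1, 1, 1, 0, 0); (0, 0, 2, 0, 0, 0); (1, 0, 0, 0, 0, 0))


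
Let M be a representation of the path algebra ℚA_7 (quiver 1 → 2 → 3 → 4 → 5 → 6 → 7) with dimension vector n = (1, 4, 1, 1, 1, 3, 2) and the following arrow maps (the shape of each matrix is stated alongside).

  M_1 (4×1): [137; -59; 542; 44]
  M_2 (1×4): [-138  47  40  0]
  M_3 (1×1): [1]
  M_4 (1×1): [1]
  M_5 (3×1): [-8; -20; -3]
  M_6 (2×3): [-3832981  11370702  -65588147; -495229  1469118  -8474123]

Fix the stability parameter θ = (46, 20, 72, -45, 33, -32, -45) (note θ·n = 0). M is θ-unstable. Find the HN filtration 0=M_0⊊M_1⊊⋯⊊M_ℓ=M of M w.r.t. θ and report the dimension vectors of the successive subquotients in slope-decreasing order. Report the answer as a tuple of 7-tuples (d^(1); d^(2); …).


Via rank(M_{q-1}∘⋯∘M_p): M ≅ I[1,7], I[2,2]^3, I[6,6]^2, I[7,7].
μ_θ-semistable layers: μ^(1)=20; μ^(2)=7; μ^(3)=-32; μ^(4)=-45

((0, 3, 0, 0, 0, 0, 0); (1, 1, 1, 1, 1, 1, 1); (0, 0, 0, 0, 0, 2, 0); (0, 0, 0, 0, 0, 0, 1))


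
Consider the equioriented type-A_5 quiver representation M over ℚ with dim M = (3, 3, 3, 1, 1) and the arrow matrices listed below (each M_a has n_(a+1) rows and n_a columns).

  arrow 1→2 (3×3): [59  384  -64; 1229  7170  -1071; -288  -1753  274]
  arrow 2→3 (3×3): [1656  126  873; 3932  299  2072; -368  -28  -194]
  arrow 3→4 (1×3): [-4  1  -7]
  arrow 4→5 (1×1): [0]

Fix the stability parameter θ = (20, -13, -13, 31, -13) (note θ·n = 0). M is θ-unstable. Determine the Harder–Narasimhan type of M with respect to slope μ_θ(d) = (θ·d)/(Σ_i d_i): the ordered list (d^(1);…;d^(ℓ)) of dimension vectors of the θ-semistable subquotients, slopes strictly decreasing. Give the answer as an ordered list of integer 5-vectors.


Barcode: M ≅ I[1,2], I[1,3], I[1,4], I[3,3], I[5,5]. HN layers by μ_θ (4 steps, strictly decreasing):
  μ^(1)=31; μ^(2)=7/2; μ^(3)=-2; μ^(4)=-13

((0, 0, 0, 1, 0); (1, 1, 0, 0, 0); (2, 2, 2, 0, 0); (0, 0, 1, 0, 1))


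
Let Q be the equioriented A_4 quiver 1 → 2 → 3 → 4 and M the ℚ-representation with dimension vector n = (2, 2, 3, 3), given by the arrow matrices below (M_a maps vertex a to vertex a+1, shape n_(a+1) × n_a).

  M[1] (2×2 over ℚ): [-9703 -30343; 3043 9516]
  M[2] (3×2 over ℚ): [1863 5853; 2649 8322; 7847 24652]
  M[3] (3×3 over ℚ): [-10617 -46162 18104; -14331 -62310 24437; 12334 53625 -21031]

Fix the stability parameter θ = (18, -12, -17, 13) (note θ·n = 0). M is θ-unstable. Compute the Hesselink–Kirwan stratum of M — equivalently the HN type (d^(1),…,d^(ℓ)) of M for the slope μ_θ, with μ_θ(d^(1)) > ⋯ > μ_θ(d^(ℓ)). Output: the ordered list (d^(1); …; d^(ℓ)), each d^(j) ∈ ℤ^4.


Barcode: M ≅ I[1,4]^2, I[3,4]. HN layers by μ_θ (3 steps, strictly decreasing):
  μ^(1)=13; μ^(2)=-11/3; μ^(3)=-17

((0, 0, 0, 3); (2, 2, 2, 0); (0, 0, 1, 0))


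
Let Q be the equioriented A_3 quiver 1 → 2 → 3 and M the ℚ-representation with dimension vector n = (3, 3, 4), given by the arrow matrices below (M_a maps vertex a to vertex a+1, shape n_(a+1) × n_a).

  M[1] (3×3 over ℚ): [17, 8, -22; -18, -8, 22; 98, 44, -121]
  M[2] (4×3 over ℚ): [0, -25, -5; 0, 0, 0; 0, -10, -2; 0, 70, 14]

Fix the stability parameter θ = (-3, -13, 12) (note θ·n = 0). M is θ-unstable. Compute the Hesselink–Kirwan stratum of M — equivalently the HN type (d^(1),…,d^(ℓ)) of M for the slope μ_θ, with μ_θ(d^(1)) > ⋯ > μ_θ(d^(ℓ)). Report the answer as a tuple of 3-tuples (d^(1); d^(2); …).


Via rank(M_{q-1}∘⋯∘M_p): M ≅ I[1,1], I[1,2], I[1,3], I[2,2], I[3,3]^3.
μ_θ-semistable layers: μ^(1)=12; μ^(2)=-3; μ^(3)=-8; μ^(4)=-13

((0, 0, 4); (1, 0, 0); (2, 2, 0); (0, 1, 0))


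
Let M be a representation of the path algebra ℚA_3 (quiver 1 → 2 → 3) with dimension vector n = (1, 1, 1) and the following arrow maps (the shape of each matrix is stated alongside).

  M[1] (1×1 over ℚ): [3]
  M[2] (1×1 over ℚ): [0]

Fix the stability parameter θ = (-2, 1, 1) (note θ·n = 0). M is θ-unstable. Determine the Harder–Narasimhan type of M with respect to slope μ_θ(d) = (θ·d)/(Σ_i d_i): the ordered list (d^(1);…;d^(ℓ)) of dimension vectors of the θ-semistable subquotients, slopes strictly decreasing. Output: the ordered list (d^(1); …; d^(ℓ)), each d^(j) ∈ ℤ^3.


Via rank(M_{q-1}∘⋯∘M_p): M ≅ I[1,2], I[3,3].
μ_θ-semistable layers: μ^(1)=1; μ^(2)=-2

((0, 1, 1); (1, 0, 0))


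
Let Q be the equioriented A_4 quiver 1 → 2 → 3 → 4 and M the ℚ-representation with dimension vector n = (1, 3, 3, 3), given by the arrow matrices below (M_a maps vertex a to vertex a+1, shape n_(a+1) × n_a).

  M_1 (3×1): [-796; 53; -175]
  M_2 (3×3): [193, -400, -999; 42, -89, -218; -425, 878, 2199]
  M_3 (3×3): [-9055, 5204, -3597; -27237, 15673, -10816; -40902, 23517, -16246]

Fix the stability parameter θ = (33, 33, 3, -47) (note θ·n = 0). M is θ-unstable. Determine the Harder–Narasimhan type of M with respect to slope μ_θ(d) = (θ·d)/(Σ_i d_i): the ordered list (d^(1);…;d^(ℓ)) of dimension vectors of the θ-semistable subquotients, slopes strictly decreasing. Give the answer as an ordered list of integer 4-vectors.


Barcode: M ≅ I[1,4], I[2,2], I[2,4], I[3,4]. HN layers by μ_θ (4 steps, strictly decreasing):
  μ^(1)=33; μ^(2)=11/2; μ^(3)=-11/3; μ^(4)=-22

((0, 1, 0, 0); (1, 1, 1, 1); (0, 1, 1, 1); (0, 0, 1, 1))


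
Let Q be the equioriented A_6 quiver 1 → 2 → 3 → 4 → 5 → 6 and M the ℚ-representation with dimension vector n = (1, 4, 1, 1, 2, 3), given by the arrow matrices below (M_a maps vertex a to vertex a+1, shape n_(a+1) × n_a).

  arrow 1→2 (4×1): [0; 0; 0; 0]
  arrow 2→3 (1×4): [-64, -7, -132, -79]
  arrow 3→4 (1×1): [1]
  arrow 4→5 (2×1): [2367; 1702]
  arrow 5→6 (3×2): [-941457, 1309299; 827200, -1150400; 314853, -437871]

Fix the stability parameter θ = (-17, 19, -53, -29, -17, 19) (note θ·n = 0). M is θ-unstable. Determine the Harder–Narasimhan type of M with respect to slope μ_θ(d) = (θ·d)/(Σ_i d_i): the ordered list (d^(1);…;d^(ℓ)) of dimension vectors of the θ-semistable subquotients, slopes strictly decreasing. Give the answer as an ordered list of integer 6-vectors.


Interval decomposition of M: I[1,1], I[2,2]^3, I[2,6], I[5,5], I[6,6]^2.
HN type (ℓ=3): μ^(1)=19; μ^(2)=-17; μ^(3)=-21

((0, 3, 0, 0, 0, 3); (1, 0, 0, 0, 2, 0); (0, 1, 1, 1, 0, 0))


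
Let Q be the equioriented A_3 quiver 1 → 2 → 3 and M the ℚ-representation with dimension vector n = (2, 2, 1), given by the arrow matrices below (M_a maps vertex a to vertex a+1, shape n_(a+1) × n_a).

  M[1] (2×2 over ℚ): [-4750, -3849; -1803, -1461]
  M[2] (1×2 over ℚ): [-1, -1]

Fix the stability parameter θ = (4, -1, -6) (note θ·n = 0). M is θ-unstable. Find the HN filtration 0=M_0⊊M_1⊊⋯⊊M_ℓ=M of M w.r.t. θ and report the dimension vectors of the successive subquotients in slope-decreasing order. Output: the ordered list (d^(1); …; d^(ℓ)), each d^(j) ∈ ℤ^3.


Via rank(M_{q-1}∘⋯∘M_p): M ≅ I[1,2], I[1,3].
μ_θ-semistable layers: μ^(1)=3/2; μ^(2)=-1

((1, 1, 0); (1, 1, 1))


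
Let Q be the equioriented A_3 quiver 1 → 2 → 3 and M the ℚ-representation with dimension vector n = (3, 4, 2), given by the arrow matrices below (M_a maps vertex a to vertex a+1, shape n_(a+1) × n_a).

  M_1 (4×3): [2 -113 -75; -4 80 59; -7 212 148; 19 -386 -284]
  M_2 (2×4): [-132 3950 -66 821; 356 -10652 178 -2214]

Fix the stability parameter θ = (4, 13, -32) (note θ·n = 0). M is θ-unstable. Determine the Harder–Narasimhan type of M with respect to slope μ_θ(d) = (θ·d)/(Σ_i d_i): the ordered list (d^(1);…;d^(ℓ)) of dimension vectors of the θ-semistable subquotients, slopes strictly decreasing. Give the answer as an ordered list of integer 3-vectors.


Interval decomposition of M: I[1,2]^2, I[1,3], I[2,3].
HN type (ℓ=4): μ^(1)=13; μ^(2)=4; μ^(3)=-5; μ^(4)=-19/2

((0, 2, 0); (2, 0, 0); (1, 1, 1); (0, 1, 1))


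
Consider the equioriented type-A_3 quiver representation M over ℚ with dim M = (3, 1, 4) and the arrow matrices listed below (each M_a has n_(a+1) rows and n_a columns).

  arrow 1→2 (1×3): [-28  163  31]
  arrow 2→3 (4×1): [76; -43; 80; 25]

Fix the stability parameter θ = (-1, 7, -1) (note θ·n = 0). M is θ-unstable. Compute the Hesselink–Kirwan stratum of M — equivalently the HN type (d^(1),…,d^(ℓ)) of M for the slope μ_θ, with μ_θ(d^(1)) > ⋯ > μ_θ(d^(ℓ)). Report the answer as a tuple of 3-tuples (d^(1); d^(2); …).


Via rank(M_{q-1}∘⋯∘M_p): M ≅ I[1,1]^2, I[1,3], I[3,3]^3.
μ_θ-semistable layers: μ^(1)=3; μ^(2)=-1

((0, 1, 1); (3, 0, 3))


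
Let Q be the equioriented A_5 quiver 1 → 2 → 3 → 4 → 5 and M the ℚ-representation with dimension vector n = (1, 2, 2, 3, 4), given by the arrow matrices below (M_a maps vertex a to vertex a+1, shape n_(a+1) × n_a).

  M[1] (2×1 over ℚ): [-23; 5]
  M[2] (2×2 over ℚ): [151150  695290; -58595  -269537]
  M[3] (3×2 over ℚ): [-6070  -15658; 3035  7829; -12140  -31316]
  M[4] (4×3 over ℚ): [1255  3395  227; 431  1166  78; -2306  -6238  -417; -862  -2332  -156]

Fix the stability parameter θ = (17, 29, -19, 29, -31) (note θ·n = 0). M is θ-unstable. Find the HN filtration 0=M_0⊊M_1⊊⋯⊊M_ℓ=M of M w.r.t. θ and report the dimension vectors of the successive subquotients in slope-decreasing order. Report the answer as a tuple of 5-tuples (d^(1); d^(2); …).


Interval decomposition of M: I[1,2], I[2,5], I[3,3], I[4,5]^2, I[5,5].
HN type (ℓ=6): μ^(1)=29; μ^(2)=17; μ^(3)=2; μ^(4)=-1; μ^(5)=-19; μ^(6)=-31

((0, 1, 0, 0, 0); (1, 0, 0, 0, 0); (0, 1, 1, 1, 1); (0, 0, 0, 2, 2); (0, 0, 1, 0, 0); (0, 0, 0, 0, 1))


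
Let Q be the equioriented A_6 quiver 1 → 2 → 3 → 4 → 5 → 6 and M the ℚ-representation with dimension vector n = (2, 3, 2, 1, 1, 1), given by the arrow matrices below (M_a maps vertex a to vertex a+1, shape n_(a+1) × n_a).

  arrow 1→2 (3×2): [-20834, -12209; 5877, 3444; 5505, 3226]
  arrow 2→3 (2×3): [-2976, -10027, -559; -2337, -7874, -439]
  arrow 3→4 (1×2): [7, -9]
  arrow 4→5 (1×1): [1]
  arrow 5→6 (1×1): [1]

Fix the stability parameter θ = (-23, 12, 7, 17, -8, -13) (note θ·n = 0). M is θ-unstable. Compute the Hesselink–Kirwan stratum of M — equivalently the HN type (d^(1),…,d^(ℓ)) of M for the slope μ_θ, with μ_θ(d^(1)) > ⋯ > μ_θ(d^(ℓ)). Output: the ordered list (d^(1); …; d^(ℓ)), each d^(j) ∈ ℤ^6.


Barcode: M ≅ I[1,2], I[1,6], I[2,3]. HN layers by μ_θ (4 steps, strictly decreasing):
  μ^(1)=12; μ^(2)=19/2; μ^(3)=3; μ^(4)=-23

((0, 1, 0, 0, 0, 0); (0, 1, 1, 0, 0, 0); (0, 1, 1, 1, 1, 1); (2, 0, 0, 0, 0, 0))


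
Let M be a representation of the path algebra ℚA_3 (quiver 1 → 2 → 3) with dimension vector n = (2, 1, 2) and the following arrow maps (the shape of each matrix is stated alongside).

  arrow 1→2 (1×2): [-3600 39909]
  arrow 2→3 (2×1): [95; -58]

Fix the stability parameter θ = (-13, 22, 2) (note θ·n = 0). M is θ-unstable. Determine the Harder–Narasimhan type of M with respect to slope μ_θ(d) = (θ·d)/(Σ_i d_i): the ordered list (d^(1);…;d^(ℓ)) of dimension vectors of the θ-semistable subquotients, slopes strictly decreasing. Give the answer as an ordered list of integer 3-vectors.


Barcode: M ≅ I[1,1], I[1,3], I[3,3]. HN layers by μ_θ (3 steps, strictly decreasing):
  μ^(1)=12; μ^(2)=2; μ^(3)=-13

((0, 1, 1); (0, 0, 1); (2, 0, 0))


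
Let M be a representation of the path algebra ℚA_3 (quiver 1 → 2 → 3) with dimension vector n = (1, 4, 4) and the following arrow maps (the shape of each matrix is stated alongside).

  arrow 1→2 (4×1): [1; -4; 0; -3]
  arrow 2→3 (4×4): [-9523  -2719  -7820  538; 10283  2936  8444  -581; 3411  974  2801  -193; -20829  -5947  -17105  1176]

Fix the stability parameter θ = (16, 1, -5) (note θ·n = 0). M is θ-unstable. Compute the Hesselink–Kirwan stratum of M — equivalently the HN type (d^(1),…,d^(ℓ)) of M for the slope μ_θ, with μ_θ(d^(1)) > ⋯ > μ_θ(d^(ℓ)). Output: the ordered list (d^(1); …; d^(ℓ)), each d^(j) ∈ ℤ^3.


Barcode: M ≅ I[1,3], I[2,3]^3. HN layers by μ_θ (2 steps, strictly decreasing):
  μ^(1)=4; μ^(2)=-2

((1, 1, 1); (0, 3, 3))


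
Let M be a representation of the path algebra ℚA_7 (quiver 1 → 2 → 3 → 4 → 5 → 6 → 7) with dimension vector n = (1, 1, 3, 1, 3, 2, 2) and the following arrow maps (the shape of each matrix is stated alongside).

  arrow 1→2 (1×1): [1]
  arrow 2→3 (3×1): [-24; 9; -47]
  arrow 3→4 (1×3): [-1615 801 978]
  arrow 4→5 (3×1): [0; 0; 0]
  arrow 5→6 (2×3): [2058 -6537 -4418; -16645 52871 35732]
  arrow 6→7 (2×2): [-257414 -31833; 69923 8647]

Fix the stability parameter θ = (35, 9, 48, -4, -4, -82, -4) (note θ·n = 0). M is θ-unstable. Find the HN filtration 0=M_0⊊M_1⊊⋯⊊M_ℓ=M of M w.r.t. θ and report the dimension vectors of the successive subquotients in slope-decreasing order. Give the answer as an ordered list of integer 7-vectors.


Via rank(M_{q-1}∘⋯∘M_p): M ≅ I[1,4], I[3,3]^2, I[5,5], I[5,7]^2.
μ_θ-semistable layers: μ^(1)=48; μ^(2)=22; μ^(3)=-4; μ^(4)=-43

((0, 0, 2, 0, 0, 0, 0); (1, 1, 1, 1, 0, 0, 0); (0, 0, 0, 0, 1, 0, 2); (0, 0, 0, 0, 2, 2, 0))


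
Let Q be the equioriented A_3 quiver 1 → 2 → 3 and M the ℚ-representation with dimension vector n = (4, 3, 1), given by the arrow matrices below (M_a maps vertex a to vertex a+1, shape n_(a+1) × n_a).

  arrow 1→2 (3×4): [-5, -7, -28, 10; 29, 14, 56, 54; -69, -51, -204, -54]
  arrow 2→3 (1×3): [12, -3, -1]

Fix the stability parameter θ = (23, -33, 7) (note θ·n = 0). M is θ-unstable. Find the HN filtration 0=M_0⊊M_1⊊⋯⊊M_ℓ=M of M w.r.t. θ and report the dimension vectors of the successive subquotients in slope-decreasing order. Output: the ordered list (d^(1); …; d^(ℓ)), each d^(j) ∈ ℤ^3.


Interval decomposition of M: I[1,1]^2, I[1,2], I[1,3], I[2,2].
HN type (ℓ=4): μ^(1)=23; μ^(2)=7; μ^(3)=-5; μ^(4)=-33

((2, 0, 0); (0, 0, 1); (2, 2, 0); (0, 1, 0))


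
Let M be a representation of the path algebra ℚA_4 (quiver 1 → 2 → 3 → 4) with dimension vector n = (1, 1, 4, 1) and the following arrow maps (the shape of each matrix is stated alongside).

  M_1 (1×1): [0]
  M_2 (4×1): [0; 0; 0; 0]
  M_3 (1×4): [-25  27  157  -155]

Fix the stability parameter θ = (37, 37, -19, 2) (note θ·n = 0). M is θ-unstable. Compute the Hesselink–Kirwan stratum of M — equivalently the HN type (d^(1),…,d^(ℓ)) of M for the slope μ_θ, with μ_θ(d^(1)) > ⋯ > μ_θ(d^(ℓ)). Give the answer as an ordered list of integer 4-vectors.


Interval decomposition of M: I[1,1], I[2,2], I[3,3]^3, I[3,4].
HN type (ℓ=3): μ^(1)=37; μ^(2)=2; μ^(3)=-19

((1, 1, 0, 0); (0, 0, 0, 1); (0, 0, 4, 0))


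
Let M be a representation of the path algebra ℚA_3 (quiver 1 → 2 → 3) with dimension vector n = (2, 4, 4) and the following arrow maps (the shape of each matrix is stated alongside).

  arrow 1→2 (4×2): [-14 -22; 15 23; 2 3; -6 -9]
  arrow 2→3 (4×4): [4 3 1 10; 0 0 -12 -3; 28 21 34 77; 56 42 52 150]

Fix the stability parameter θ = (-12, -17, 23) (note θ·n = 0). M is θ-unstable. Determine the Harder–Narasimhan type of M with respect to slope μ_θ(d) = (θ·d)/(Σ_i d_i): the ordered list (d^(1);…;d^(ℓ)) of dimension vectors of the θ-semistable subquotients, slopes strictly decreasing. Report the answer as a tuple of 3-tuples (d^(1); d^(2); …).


Interval decomposition of M: I[1,3]^2, I[2,2], I[2,3], I[3,3].
HN type (ℓ=3): μ^(1)=23; μ^(2)=-29/2; μ^(3)=-17

((0, 0, 4); (2, 2, 0); (0, 2, 0))


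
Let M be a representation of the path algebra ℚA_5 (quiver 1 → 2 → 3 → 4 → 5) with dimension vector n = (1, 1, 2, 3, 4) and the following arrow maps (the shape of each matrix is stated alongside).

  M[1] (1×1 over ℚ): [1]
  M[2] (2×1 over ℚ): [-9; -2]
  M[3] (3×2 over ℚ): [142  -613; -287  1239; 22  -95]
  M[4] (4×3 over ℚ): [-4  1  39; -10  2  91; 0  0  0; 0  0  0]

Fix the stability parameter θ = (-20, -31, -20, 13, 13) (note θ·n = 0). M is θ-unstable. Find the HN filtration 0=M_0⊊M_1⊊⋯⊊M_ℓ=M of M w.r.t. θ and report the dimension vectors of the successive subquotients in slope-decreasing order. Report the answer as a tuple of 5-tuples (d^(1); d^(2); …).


Barcode: M ≅ I[1,5], I[3,5], I[4,4], I[5,5]^2. HN layers by μ_θ (3 steps, strictly decreasing):
  μ^(1)=13; μ^(2)=-20; μ^(3)=-51/2

((0, 0, 0, 3, 4); (0, 0, 2, 0, 0); (1, 1, 0, 0, 0))


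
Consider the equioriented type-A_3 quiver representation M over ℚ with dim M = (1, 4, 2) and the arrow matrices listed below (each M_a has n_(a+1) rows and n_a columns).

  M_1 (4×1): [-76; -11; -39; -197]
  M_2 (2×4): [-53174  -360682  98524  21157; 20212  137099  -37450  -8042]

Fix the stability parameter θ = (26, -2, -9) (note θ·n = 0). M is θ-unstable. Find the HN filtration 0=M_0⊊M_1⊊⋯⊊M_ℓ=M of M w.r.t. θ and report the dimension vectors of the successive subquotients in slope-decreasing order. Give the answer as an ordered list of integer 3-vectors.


Barcode: M ≅ I[1,3], I[2,2]^2, I[2,3]. HN layers by μ_θ (3 steps, strictly decreasing):
  μ^(1)=5; μ^(2)=-2; μ^(3)=-11/2

((1, 1, 1); (0, 2, 0); (0, 1, 1))


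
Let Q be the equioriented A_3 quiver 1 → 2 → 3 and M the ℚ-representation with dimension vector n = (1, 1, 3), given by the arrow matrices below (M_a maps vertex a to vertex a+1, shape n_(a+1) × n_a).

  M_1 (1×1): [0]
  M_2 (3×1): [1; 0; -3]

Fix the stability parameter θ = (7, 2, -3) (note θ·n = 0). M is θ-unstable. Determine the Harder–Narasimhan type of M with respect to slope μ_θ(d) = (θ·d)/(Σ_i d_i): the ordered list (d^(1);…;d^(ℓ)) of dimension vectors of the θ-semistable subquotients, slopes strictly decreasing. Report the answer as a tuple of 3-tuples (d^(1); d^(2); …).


Via rank(M_{q-1}∘⋯∘M_p): M ≅ I[1,1], I[2,3], I[3,3]^2.
μ_θ-semistable layers: μ^(1)=7; μ^(2)=-1/2; μ^(3)=-3

((1, 0, 0); (0, 1, 1); (0, 0, 2))


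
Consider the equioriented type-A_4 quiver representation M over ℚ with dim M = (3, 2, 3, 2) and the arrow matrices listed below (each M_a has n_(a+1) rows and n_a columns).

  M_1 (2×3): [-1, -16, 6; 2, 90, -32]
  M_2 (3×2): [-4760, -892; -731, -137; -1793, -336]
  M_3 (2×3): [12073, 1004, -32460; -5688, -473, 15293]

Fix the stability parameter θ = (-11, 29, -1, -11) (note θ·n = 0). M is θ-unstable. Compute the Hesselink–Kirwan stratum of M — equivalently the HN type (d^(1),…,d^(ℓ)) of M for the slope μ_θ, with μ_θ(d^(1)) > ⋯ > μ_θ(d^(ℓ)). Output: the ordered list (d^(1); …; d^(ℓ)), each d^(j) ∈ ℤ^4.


Barcode: M ≅ I[1,1], I[1,3], I[1,4], I[3,4]. HN layers by μ_θ (4 steps, strictly decreasing):
  μ^(1)=14; μ^(2)=17/3; μ^(3)=-6; μ^(4)=-11

((0, 1, 1, 0); (0, 1, 1, 1); (0, 0, 1, 1); (3, 0, 0, 0))


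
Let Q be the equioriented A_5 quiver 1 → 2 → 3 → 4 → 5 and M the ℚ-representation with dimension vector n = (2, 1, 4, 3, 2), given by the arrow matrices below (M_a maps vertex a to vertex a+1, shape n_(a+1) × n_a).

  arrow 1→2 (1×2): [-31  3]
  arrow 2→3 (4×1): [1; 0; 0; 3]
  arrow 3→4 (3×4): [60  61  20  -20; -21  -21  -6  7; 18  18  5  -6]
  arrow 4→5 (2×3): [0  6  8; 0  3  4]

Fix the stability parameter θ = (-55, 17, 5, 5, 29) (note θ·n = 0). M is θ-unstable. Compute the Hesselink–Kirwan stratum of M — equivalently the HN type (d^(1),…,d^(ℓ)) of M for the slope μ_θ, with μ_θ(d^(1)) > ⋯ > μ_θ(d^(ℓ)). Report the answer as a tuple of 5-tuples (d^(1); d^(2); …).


Interval decomposition of M: I[1,1], I[1,3], I[3,4]^2, I[3,5], I[5,5].
HN type (ℓ=4): μ^(1)=29; μ^(2)=11; μ^(3)=5; μ^(4)=-55

((0, 0, 0, 0, 2); (0, 1, 1, 0, 0); (0, 0, 3, 3, 0); (2, 0, 0, 0, 0))


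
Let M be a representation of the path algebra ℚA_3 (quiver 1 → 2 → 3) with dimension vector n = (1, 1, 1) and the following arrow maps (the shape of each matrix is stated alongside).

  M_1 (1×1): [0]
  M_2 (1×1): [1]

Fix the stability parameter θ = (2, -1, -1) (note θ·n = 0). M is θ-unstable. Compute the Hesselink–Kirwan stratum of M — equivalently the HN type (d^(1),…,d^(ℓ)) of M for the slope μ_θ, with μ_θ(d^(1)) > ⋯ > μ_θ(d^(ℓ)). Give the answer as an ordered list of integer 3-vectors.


Barcode: M ≅ I[1,1], I[2,3]. HN layers by μ_θ (2 steps, strictly decreasing):
  μ^(1)=2; μ^(2)=-1

((1, 0, 0); (0, 1, 1))


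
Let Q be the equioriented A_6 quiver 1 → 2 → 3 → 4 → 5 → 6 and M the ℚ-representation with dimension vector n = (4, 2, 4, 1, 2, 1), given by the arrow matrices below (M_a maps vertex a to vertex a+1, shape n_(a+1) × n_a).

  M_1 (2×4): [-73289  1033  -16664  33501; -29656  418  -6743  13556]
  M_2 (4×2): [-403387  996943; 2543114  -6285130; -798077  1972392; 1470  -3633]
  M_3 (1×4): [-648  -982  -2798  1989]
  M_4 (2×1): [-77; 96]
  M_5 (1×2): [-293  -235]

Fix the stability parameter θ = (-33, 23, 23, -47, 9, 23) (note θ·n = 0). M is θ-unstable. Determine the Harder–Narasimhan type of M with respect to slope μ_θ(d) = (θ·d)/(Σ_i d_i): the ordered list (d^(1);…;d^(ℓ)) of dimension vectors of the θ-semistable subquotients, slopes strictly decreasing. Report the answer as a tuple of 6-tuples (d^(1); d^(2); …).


Via rank(M_{q-1}∘⋯∘M_p): M ≅ I[1,1]^2, I[1,3], I[1,6], I[3,3]^2, I[5,5].
μ_θ-semistable layers: μ^(1)=23; μ^(2)=9; μ^(3)=-1/3; μ^(4)=-33

((0, 1, 3, 0, 0, 1); (0, 0, 0, 0, 2, 0); (0, 1, 1, 1, 0, 0); (4, 0, 0, 0, 0, 0))


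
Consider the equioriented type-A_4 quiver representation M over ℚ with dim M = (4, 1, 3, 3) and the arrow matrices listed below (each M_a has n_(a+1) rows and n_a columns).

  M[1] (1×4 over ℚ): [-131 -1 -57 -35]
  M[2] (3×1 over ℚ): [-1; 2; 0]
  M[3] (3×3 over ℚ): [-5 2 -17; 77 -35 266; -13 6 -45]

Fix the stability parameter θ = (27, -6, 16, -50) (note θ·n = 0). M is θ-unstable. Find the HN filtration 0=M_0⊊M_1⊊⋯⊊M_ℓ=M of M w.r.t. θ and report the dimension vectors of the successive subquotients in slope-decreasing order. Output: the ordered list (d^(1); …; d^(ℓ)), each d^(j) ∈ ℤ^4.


Via rank(M_{q-1}∘⋯∘M_p): M ≅ I[1,1]^3, I[1,4], I[3,3], I[3,4], I[4,4].
μ_θ-semistable layers: μ^(1)=27; μ^(2)=16; μ^(3)=-13/4; μ^(4)=-17; μ^(5)=-50

((3, 0, 0, 0); (0, 0, 1, 0); (1, 1, 1, 1); (0, 0, 1, 1); (0, 0, 0, 1))


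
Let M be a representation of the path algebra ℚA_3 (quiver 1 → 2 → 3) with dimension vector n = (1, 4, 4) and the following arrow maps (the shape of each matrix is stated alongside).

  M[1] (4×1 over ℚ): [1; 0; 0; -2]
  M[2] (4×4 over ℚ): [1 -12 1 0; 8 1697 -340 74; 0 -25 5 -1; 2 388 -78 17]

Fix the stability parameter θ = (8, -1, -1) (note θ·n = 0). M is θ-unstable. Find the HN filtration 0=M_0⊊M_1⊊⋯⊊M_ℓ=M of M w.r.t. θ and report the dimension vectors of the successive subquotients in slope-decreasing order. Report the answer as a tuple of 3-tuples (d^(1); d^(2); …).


Interval decomposition of M: I[1,3], I[2,3]^3.
HN type (ℓ=2): μ^(1)=2; μ^(2)=-1

((1, 1, 1); (0, 3, 3))


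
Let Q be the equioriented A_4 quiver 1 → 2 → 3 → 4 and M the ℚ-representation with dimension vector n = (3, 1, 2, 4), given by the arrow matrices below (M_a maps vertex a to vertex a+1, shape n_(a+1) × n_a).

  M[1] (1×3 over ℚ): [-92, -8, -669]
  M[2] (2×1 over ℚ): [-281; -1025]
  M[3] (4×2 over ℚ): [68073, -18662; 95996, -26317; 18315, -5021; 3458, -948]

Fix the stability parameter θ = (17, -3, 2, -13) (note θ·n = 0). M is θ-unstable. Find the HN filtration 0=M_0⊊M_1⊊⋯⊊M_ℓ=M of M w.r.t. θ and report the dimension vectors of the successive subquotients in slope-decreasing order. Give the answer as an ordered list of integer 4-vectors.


Barcode: M ≅ I[1,1]^2, I[1,4], I[3,4], I[4,4]^2. HN layers by μ_θ (4 steps, strictly decreasing):
  μ^(1)=17; μ^(2)=3/4; μ^(3)=-11/2; μ^(4)=-13

((2, 0, 0, 0); (1, 1, 1, 1); (0, 0, 1, 1); (0, 0, 0, 2))


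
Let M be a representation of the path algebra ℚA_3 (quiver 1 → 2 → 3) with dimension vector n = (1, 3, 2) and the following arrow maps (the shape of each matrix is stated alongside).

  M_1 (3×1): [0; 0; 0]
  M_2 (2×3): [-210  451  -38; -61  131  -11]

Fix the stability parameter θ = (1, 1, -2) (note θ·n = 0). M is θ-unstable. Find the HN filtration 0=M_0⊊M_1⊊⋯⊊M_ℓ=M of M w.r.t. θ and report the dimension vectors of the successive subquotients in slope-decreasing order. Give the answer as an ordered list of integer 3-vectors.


Barcode: M ≅ I[1,1], I[2,2], I[2,3]^2. HN layers by μ_θ (2 steps, strictly decreasing):
  μ^(1)=1; μ^(2)=-1/2

((1, 1, 0); (0, 2, 2))


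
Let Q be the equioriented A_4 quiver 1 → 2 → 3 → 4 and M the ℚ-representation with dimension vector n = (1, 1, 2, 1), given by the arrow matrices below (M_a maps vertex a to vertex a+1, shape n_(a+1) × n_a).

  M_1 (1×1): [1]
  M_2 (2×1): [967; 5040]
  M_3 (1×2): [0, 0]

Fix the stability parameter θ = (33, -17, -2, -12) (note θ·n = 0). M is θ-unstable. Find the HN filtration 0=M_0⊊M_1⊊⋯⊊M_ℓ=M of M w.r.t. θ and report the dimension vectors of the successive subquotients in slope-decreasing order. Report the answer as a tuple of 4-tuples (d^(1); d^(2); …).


Barcode: M ≅ I[1,3], I[3,3], I[4,4]. HN layers by μ_θ (3 steps, strictly decreasing):
  μ^(1)=14/3; μ^(2)=-2; μ^(3)=-12

((1, 1, 1, 0); (0, 0, 1, 0); (0, 0, 0, 1))


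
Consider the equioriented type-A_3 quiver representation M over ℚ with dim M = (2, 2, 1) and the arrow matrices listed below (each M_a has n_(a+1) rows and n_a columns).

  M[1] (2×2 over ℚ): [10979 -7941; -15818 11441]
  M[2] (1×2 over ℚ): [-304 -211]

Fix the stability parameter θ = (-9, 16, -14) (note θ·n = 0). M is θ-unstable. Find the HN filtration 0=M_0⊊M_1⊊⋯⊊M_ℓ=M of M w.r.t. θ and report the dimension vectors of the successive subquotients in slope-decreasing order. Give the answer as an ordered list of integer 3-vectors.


Barcode: M ≅ I[1,2], I[1,3]. HN layers by μ_θ (3 steps, strictly decreasing):
  μ^(1)=16; μ^(2)=1; μ^(3)=-9

((0, 1, 0); (0, 1, 1); (2, 0, 0))


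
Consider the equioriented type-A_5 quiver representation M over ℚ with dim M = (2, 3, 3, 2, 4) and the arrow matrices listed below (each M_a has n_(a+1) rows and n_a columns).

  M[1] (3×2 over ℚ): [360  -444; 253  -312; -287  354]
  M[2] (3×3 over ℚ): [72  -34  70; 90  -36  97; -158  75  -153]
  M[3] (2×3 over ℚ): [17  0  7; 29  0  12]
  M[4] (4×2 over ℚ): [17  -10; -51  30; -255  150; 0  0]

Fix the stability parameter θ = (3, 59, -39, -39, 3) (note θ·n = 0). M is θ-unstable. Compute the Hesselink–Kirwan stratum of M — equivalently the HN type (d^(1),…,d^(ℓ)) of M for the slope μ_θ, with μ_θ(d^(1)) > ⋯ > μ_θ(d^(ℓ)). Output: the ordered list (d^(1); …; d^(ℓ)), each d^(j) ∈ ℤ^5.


Via rank(M_{q-1}∘⋯∘M_p): M ≅ I[1,3], I[1,5], I[2,4], I[5,5]^3.
μ_θ-semistable layers: μ^(1)=10; μ^(2)=3; μ^(3)=-4; μ^(4)=-19/3

((0, 1, 1, 0, 0); (1, 0, 0, 0, 4); (1, 1, 1, 1, 0); (0, 1, 1, 1, 0))


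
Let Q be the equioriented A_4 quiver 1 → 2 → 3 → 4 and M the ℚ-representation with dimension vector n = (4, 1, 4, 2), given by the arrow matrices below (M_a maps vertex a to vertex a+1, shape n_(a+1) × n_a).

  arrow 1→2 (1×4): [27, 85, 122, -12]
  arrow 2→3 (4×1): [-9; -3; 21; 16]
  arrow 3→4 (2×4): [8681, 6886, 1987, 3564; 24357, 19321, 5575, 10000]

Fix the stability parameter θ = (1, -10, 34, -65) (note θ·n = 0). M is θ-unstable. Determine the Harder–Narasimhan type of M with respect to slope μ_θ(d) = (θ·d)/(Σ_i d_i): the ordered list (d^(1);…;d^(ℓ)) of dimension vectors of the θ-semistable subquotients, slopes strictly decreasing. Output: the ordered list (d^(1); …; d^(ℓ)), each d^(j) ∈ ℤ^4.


Via rank(M_{q-1}∘⋯∘M_p): M ≅ I[1,1]^3, I[1,4], I[3,3]^2, I[3,4].
μ_θ-semistable layers: μ^(1)=34; μ^(2)=1; μ^(3)=-10; μ^(4)=-31/2

((0, 0, 2, 0); (3, 0, 0, 0); (1, 1, 1, 1); (0, 0, 1, 1))


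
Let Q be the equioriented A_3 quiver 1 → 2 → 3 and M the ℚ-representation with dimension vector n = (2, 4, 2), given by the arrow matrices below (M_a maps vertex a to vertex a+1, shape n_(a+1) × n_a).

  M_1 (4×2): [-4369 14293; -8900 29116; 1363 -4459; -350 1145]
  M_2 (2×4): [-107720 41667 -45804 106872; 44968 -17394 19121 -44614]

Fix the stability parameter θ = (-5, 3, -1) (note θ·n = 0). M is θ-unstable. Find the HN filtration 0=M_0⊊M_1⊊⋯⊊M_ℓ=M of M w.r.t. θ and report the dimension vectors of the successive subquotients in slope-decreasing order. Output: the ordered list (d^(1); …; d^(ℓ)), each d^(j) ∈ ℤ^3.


Barcode: M ≅ I[1,2], I[1,3], I[2,2], I[2,3]. HN layers by μ_θ (3 steps, strictly decreasing):
  μ^(1)=3; μ^(2)=1; μ^(3)=-5

((0, 2, 0); (0, 2, 2); (2, 0, 0))


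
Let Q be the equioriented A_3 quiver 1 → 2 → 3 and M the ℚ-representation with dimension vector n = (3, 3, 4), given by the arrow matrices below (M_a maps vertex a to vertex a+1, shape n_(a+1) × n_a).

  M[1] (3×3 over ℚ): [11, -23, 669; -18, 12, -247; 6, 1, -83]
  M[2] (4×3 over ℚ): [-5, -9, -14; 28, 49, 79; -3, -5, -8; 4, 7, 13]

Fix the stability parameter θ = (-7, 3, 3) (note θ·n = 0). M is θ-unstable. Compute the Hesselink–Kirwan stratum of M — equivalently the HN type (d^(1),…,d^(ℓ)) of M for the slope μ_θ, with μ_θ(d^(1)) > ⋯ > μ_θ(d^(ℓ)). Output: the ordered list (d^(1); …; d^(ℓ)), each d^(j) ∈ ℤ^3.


Interval decomposition of M: I[1,3]^3, I[3,3].
HN type (ℓ=2): μ^(1)=3; μ^(2)=-7

((0, 3, 4); (3, 0, 0))


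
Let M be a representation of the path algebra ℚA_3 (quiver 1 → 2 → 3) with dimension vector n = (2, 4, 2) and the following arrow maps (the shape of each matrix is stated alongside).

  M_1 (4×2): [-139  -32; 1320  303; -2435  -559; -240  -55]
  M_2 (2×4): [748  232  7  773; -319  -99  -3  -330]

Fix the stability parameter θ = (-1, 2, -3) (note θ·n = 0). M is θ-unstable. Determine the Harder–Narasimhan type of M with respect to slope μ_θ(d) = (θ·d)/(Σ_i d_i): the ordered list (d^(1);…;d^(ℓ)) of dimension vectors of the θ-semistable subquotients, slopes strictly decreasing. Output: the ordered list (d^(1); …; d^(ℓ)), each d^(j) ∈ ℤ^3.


Via rank(M_{q-1}∘⋯∘M_p): M ≅ I[1,3]^2, I[2,2]^2.
μ_θ-semistable layers: μ^(1)=2; μ^(2)=-1/2; μ^(3)=-1

((0, 2, 0); (0, 2, 2); (2, 0, 0))


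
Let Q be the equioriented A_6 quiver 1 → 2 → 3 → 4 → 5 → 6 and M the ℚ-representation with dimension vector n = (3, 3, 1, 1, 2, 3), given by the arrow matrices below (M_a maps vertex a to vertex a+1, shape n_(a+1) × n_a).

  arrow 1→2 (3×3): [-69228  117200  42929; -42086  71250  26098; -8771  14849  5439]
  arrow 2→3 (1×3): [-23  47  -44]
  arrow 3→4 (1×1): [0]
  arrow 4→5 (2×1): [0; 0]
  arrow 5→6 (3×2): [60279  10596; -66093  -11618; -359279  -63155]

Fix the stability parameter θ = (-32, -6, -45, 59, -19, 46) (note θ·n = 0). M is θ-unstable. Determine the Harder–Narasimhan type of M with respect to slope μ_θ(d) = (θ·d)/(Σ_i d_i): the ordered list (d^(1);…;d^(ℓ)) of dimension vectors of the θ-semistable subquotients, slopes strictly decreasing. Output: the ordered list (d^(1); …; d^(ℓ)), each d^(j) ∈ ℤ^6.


Interval decomposition of M: I[1,1], I[1,2], I[1,3], I[2,2], I[4,4], I[5,6]^2, I[6,6].
HN type (ℓ=6): μ^(1)=59; μ^(2)=46; μ^(3)=-6; μ^(4)=-19; μ^(5)=-51/2; μ^(6)=-32

((0, 0, 0, 1, 0, 0); (0, 0, 0, 0, 0, 3); (0, 2, 0, 0, 0, 0); (0, 0, 0, 0, 2, 0); (0, 1, 1, 0, 0, 0); (3, 0, 0, 0, 0, 0))


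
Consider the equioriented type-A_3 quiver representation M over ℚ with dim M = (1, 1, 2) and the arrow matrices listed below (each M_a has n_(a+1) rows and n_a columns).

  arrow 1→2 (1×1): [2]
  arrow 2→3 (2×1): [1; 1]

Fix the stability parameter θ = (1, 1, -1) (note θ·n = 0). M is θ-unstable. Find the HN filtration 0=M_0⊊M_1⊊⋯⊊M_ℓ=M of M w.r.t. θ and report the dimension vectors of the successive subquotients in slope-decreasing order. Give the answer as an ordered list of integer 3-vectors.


Barcode: M ≅ I[1,3], I[3,3]. HN layers by μ_θ (2 steps, strictly decreasing):
  μ^(1)=1/3; μ^(2)=-1

((1, 1, 1); (0, 0, 1))


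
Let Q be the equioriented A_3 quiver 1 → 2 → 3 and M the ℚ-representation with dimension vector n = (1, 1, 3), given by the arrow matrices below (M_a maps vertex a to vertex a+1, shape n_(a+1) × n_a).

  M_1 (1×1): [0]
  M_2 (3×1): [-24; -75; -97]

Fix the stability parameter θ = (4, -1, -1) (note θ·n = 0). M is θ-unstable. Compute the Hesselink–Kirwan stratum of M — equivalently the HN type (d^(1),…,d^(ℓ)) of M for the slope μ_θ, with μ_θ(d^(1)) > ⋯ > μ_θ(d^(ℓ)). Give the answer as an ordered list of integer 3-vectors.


Barcode: M ≅ I[1,1], I[2,3], I[3,3]^2. HN layers by μ_θ (2 steps, strictly decreasing):
  μ^(1)=4; μ^(2)=-1

((1, 0, 0); (0, 1, 3))


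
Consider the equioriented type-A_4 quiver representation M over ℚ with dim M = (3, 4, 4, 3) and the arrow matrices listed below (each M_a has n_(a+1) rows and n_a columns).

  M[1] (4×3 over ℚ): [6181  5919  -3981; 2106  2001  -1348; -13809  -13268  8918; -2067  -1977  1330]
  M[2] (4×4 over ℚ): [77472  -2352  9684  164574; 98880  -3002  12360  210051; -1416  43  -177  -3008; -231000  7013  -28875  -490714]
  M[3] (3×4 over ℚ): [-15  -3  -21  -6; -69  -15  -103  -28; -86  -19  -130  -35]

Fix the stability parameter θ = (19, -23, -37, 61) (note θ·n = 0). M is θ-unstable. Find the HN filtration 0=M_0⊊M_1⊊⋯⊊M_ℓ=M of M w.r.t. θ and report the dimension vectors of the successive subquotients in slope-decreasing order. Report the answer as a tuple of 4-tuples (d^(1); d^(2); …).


Barcode: M ≅ I[1,2]^2, I[1,4], I[2,3], I[3,3], I[3,4], I[4,4]. HN layers by μ_θ (5 steps, strictly decreasing):
  μ^(1)=61; μ^(2)=-2; μ^(3)=-41/3; μ^(4)=-30; μ^(5)=-37

((0, 0, 0, 3); (2, 2, 0, 0); (1, 1, 1, 0); (0, 1, 1, 0); (0, 0, 2, 0))


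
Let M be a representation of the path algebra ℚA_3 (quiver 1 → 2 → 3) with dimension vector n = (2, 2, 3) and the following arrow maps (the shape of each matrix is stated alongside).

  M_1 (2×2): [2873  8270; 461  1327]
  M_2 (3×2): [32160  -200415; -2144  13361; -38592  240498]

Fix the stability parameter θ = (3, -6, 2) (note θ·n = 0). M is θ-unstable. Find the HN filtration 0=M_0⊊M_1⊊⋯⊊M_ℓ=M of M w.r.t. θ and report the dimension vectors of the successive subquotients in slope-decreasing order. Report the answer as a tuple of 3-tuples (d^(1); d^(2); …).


Via rank(M_{q-1}∘⋯∘M_p): M ≅ I[1,2], I[1,3], I[3,3]^2.
μ_θ-semistable layers: μ^(1)=2; μ^(2)=-3/2

((0, 0, 3); (2, 2, 0))


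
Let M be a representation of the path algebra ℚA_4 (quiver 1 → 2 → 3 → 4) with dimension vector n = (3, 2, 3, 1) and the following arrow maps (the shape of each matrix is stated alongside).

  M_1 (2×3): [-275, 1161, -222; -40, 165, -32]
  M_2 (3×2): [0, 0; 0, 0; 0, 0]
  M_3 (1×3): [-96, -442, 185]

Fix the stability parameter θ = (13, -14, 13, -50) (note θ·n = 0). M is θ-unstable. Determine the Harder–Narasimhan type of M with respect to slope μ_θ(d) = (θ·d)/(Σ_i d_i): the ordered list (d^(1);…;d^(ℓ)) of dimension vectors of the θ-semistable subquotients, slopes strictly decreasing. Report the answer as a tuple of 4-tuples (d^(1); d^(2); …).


Barcode: M ≅ I[1,1], I[1,2]^2, I[3,3]^2, I[3,4]. HN layers by μ_θ (3 steps, strictly decreasing):
  μ^(1)=13; μ^(2)=-1/2; μ^(3)=-37/2

((1, 0, 2, 0); (2, 2, 0, 0); (0, 0, 1, 1))
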